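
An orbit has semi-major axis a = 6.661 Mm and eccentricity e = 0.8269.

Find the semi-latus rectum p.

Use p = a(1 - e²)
a = 6.661 Mm = 6.661 × 10^6 m
e = 0.8269,  e² = 0.683764,  1 − e² = 0.316236
p = a(1 − e²) = 6.661 × 10^6 m × 0.316236 = 2.10645 × 10^6 m ≈ 2.106 Mm

Final answer: p = 2.106 Mm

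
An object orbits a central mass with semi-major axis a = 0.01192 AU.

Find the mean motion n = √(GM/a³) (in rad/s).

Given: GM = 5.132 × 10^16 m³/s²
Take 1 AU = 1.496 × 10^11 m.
a = 0.01192 AU = 1.78323 × 10^9 m
GM = 5.132 × 10^16 m³/s²
a³ = 5.67053 × 10^27 m³
GM/a³ = (5.132 × 10^16) / (5.67053 × 10^27) = 9.0503 × 10^-12 s⁻²
n = √(GM/a³) = 3.00837 × 10^-6 rad/s ≈ 3.008 × 10^-6 rad/s

Final answer: n = 3.008 × 10^-6 rad/s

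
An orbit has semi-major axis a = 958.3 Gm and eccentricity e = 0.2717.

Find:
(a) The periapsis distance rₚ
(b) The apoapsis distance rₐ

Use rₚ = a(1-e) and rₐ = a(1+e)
a = 958.3 Gm = 9.583 × 10^11 m
e = 0.2717:  1 − e = 0.7283,  1 + e = 1.2717
(a) rₚ = a(1 − e) = 9.583 × 10^11 m × 0.7283 = 6.9793 × 10^11 m ≈ 697.9 Gm
(b) rₐ = a(1 + e) = 9.583 × 10^11 m × 1.2717 = 1.21867 × 10^12 m ≈ 1.219 Tm

Final answer:
(a) rₚ = 697.9 Gm
(b) rₐ = 1.219 Tm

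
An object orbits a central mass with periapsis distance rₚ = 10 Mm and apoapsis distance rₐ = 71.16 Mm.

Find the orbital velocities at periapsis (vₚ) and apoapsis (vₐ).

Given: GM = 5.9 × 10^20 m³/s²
rₚ = 10 Mm = 1 × 10^7 m
rₐ = 71.16 Mm = 7.116 × 10^7 m
GM = 5.9 × 10^20 m³/s²
a = (rₚ + rₐ)/2 = 4.058 × 10^7 m
Vis-viva: v² = GM (2/r − 1/a)
vₚ² = 5.9 × 10^20 × (2 × 10^-7 − 2.46427 × 10^-8) = 1.03461 × 10^14 m²/s²
vₚ = 1.01716 × 10^7 m/s ≈ 1.017 × 10^4 km/s
vₐ² = 5.9 × 10^20 × (2.81057 × 10^-8 − 2.46427 × 10^-8) = 2.04317 × 10^12 m²/s²
vₐ = 1.42939 × 10^6 m/s ≈ 1429 km/s

Final answer: vₚ = 1.017 × 10^4 km/s, vₐ = 1429 km/s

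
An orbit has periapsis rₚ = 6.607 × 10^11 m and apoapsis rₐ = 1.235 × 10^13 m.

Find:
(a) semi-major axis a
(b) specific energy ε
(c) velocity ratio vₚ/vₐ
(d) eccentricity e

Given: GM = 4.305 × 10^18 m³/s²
rₚ = 6.607 × 10^11 m
rₐ = 1.235 × 10^13 m
GM = 4.305 × 10^18 m³/s²
a = (rₚ + rₐ)/2 = 6.50535 × 10^12 m
e = (rₐ − rₚ)/(rₐ + rₚ) = (1.16893 × 10^13) / (1.30107 × 10^13) = 0.898437
(a) a = 6.50535 × 10^12 m ≈ 6.505 × 10^12 m
(b) 2a = 1.30107 × 10^13 m;  ε = −GM/(2a) = -330882 J/kg ≈ -330.9 kJ/kg
(c) vₚ/vₐ = rₐ/rₚ (angular momentum) = (1.235 × 10^13) / (6.607 × 10^11) = 18.6923 ≈ 18.69
(d) e = 0.898437 ≈ 0.8984

Final answer:
(a) semi-major axis a = 6.505 × 10^12 m
(b) specific energy ε = -330.9 kJ/kg
(c) velocity ratio vₚ/vₐ = 18.69
(d) eccentricity e = 0.8984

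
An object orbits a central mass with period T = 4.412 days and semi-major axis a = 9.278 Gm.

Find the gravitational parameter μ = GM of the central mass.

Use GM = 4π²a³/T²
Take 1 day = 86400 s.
T = 4.412 days = 381197 s
a = 9.278 Gm = 9.278 × 10^9 m
a³ = 7.98662 × 10^29 m³
T² = 1.45311 × 10^11 s²
GM = 4π² × (7.98662 × 10^29) / (1.45311 × 10^11) = 2.16982 × 10^20 m³/s²
GM ≈ 2.17 × 10^20 m³/s²

Final answer: GM = 2.17 × 10^20 m³/s²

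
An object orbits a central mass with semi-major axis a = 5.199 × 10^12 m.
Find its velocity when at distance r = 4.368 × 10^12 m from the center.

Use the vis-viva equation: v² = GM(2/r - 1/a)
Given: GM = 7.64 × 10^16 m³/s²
a = 5.199 × 10^12 m
r = 4.368 × 10^12 m
GM = 7.64 × 10^16 m³/s²
2/r − 1/a = 4.57875 × 10^-13 − 1.92345 × 10^-13 = 2.65531 × 10^-13 m⁻¹
v² = GM (2/r − 1/a) = 20286.6 m²/s²
v = 142.431 m/s ≈ 142.4 m/s

Final answer: 142.4 m/s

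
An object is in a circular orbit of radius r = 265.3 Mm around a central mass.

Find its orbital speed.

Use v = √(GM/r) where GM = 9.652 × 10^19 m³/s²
r = 265.3 Mm = 2.653 × 10^8 m
GM = 9.652 × 10^19 m³/s²
GM/r = (9.652 × 10^19) / (2.653 × 10^8) = 3.63815 × 10^11 m²/s²
v = √(GM/r) = 603170 m/s ≈ 603.2 km/s

Final answer: 603.2 km/s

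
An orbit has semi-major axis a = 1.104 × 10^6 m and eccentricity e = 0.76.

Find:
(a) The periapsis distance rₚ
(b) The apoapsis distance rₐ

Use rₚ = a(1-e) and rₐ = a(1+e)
a = 1.104 × 10^6 m
e = 0.76:  1 − e = 0.24,  1 + e = 1.76
(a) rₚ = a(1 − e) = 1.104 × 10^6 m × 0.24 = 264960 m ≈ 2.65 × 10^5 m
(b) rₐ = a(1 + e) = 1.104 × 10^6 m × 1.76 = 1.94304 × 10^6 m ≈ 1.943 × 10^6 m

Final answer:
(a) rₚ = 2.65 × 10^5 m
(b) rₐ = 1.943 × 10^6 m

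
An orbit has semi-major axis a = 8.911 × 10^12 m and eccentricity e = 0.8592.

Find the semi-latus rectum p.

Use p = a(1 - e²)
a = 8.911 × 10^12 m
e = 0.8592,  e² = 0.738225,  1 − e² = 0.261775
p = a(1 − e²) = 8.911 × 10^12 m × 0.261775 = 2.33268 × 10^12 m ≈ 2.333 × 10^12 m

Final answer: p = 2.333 × 10^12 m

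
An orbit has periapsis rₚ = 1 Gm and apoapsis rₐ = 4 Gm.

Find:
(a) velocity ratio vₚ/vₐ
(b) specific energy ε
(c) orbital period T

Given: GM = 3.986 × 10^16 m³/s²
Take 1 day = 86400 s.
rₚ = 1 Gm = 1 × 10^9 m
rₐ = 4 Gm = 4 × 10^9 m
GM = 3.986 × 10^16 m³/s²
a = (rₚ + rₐ)/2 = 2.5 × 10^9 m
e = (rₐ − rₚ)/(rₐ + rₚ) = (3 × 10^9) / (5 × 10^9) = 0.6
(a) vₚ/vₐ = rₐ/rₚ (angular momentum) = (4 × 10^9) / (1 × 10^9) = 4 ≈ 4
(b) 2a = 5 × 10^9 m;  ε = −GM/(2a) = -7.972 × 10^6 J/kg ≈ -7.972 MJ/kg
(c) a³ = 1.5625 × 10^28 m³;  T = 2π √(a³/GM) = 2π × 626097 s = 3.93388 × 10^6 s ≈ 45.53 days

Final answer:
(a) velocity ratio vₚ/vₐ = 4
(b) specific energy ε = -7.972 MJ/kg
(c) orbital period T = 45.53 days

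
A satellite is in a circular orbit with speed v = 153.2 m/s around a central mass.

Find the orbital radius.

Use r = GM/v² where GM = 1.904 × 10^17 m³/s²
v = 153.2 m/s
GM = 1.904 × 10^17 m³/s²
v² = 23470.2 m²/s²
r = GM/v² = (1.904 × 10^17) / 23470.2 = 8.1124 × 10^12 m ≈ 8.112 × 10^12 m

Final answer: 8.112 × 10^12 m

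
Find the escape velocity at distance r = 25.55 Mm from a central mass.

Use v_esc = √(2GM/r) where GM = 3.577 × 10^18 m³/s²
r = 25.55 Mm = 2.555 × 10^7 m
GM = 3.577 × 10^18 m³/s²
2GM/r = 2 × (3.577 × 10^18) / (2.555 × 10^7) = 2.8 × 10^11 m²/s²
v_esc = √(2GM/r) = 529150 m/s ≈ 529.2 km/s

Final answer: 529.2 km/s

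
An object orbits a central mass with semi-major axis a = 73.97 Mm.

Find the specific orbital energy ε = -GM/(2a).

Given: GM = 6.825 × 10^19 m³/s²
a = 73.97 Mm = 7.397 × 10^7 m
GM = 6.825 × 10^19 m³/s²
2a = 1.4794 × 10^8 m
ε = −GM/(2a) = -4.61336 × 10^11 J/kg ≈ -461.3 GJ/kg

Final answer: -461.3 GJ/kg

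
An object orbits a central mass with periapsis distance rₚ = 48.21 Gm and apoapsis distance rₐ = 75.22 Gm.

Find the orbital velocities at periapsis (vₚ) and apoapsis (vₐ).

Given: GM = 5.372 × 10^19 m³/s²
rₚ = 48.21 Gm = 4.821 × 10^10 m
rₐ = 75.22 Gm = 7.522 × 10^10 m
GM = 5.372 × 10^19 m³/s²
a = (rₚ + rₐ)/2 = 6.1715 × 10^10 m
Vis-viva: v² = GM (2/r − 1/a)
vₚ² = 5.372 × 10^19 × (4.14852 × 10^-11 − 1.62035 × 10^-11) = 1.35813 × 10^9 m²/s²
vₚ = 36852.8 m/s ≈ 36.85 km/s
vₐ² = 5.372 × 10^19 × (2.65887 × 10^-11 − 1.62035 × 10^-11) = 5.57891 × 10^8 m²/s²
vₐ = 23619.7 m/s ≈ 23.62 km/s

Final answer: vₚ = 36.85 km/s, vₐ = 23.62 km/s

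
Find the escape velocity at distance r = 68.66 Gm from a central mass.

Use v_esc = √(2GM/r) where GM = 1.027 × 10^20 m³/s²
r = 68.66 Gm = 6.866 × 10^10 m
GM = 1.027 × 10^20 m³/s²
2GM/r = 2 × (1.027 × 10^20) / (6.866 × 10^10) = 2.99155 × 10^9 m²/s²
v_esc = √(2GM/r) = 54695.1 m/s ≈ 54.7 km/s

Final answer: 54.7 km/s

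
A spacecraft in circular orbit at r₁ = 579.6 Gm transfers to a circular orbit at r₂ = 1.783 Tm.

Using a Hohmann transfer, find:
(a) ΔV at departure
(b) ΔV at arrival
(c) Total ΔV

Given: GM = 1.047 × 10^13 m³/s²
r₁ = 579.6 Gm = 5.796 × 10^11 m
r₂ = 1.783 Tm = 1.783 × 10^12 m
GM = 1.047 × 10^13 m³/s²
Transfer ellipse: a_t = (r₁ + r₂)/2 = 1.1813 × 10^12 m
Circular speed at r₁: v₁ = √(GM/r₁) = 4.2502 m/s
Transfer speed at r₁ (periapsis): v₁ₜ = √(GM(2/r₁ − 1/a_t)) = 5.22161 m/s
(a) ΔV₁ = v₁ₜ − v₁ = 0.971416 m/s ≈ 0.9714 m/s
Circular speed at r₂: v₂ = √(GM/r₂) = 2.42325 m/s
Transfer speed at r₂ (apoapsis): v₂ₜ = √(GM(2/r₂ − 1/a_t)) = 1.69739 m/s
(b) ΔV₂ = v₂ − v₂ₜ = 0.725856 m/s ≈ 0.7259 m/s
(c) ΔV_total = ΔV₁ + ΔV₂ = 1.69727 m/s ≈ 1.697 m/s

Final answer:
(a) ΔV₁ = 0.9714 m/s
(b) ΔV₂ = 0.7259 m/s
(c) ΔV_total = 1.697 m/s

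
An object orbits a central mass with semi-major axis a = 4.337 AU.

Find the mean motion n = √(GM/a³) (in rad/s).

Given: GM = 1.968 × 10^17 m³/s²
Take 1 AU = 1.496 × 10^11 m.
a = 4.337 AU = 6.48815 × 10^11 m
GM = 1.968 × 10^17 m³/s²
a³ = 2.73126 × 10^35 m³
GM/a³ = (1.968 × 10^17) / (2.73126 × 10^35) = 7.20547 × 10^-19 s⁻²
n = √(GM/a³) = 8.4885 × 10^-10 rad/s ≈ 8.489 × 10^-10 rad/s

Final answer: n = 8.489 × 10^-10 rad/s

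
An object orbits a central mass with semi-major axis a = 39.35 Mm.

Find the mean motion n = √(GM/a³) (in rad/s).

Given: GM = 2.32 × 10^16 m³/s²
a = 39.35 Mm = 3.935 × 10^7 m
GM = 2.32 × 10^16 m³/s²
a³ = 6.09304 × 10^22 m³
GM/a³ = (2.32 × 10^16) / (6.09304 × 10^22) = 3.80762 × 10^-7 s⁻²
n = √(GM/a³) = 0.000617059 rad/s ≈ 0.0006171 rad/s

Final answer: n = 0.0006171 rad/s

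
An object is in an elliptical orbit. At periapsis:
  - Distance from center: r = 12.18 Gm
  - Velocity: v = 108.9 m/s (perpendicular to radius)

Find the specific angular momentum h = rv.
r = 12.18 Gm = 1.218 × 10^10 m
v = 108.9 m/s
h = rv = 1.218 × 10^10 × 108.9 = 1.3264 × 10^12 m²/s ≈ 1.326 × 10^12 m²/s

Final answer: h = 1.326 × 10^12 m²/s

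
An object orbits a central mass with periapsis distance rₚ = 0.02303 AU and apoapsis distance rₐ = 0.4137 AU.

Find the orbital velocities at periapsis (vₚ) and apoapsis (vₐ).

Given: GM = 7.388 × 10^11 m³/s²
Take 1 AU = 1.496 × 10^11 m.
rₚ = 0.02303 AU = 3.44529 × 10^9 m
rₐ = 0.4137 AU = 6.18895 × 10^10 m
GM = 7.388 × 10^11 m³/s²
a = (rₚ + rₐ)/2 = 3.26674 × 10^10 m
Vis-viva: v² = GM (2/r − 1/a)
vₚ² = 7.388 × 10^11 × (5.80503 × 10^-10 − 3.06116 × 10^-11) = 406.26 m²/s²
vₚ = 20.1559 m/s ≈ 20.16 m/s
vₐ² = 7.388 × 10^11 × (3.23156 × 10^-11 − 3.06116 × 10^-11) = 1.25899 m²/s²
vₐ = 1.12205 m/s ≈ 1.122 m/s

Final answer: vₚ = 20.16 m/s, vₐ = 1.122 m/s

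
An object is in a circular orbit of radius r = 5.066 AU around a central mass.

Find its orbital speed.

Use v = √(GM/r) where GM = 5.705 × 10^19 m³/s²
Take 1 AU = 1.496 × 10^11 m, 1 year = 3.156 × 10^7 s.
r = 5.066 AU = 7.57874 × 10^11 m
GM = 5.705 × 10^19 m³/s²
GM/r = (5.705 × 10^19) / (7.57874 × 10^11) = 7.52764 × 10^7 m²/s²
v = √(GM/r) = 8676.2 m/s ≈ 1.83 AU/year

Final answer: 1.83 AU/year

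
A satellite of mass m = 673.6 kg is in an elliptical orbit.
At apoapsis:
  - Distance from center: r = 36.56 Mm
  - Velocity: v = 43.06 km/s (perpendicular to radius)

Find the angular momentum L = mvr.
r = 36.56 Mm = 3.656 × 10^7 m
v = 43.06 km/s = 43060 m/s
vr = 43060 × 3.656 × 10^7 = 1.57427 × 10^12 m²/s
L = m × vr = 673.6 × 1.57427 × 10^12 = 1.06043 × 10^15 kg·m²/s ≈ 1.06 × 10^15 kg·m²/s

Final answer: L = 1.06 × 10^15 kg·m²/s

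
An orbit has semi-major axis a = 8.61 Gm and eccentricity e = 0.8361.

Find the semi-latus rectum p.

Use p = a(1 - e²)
a = 8.61 Gm = 8.61 × 10^9 m
e = 0.8361,  e² = 0.699063,  1 − e² = 0.300937
p = a(1 − e²) = 8.61 × 10^9 m × 0.300937 = 2.59107 × 10^9 m ≈ 2.591 Gm

Final answer: p = 2.591 Gm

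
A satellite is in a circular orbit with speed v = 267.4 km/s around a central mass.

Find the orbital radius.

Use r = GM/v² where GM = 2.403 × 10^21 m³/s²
v = 267.4 km/s = 267400 m/s
GM = 2.403 × 10^21 m³/s²
v² = 7.15028 × 10^10 m²/s²
r = GM/v² = (2.403 × 10^21) / (7.15028 × 10^10) = 3.36071 × 10^10 m ≈ 3.361 × 10^10 m

Final answer: 3.361 × 10^10 m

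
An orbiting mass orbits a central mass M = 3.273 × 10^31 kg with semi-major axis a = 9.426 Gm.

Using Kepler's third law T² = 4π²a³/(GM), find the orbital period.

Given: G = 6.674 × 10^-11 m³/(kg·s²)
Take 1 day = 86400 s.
M = 3.273 × 10^31 kg
GM = G × M = 6.674 × 10^-11 × 3.273 × 10^31 = 2.1844 × 10^21 m³/s²
a = 9.426 Gm = 9.426 × 10^9 m
a³ = 8.37495 × 10^29 m³
T = 2π √(a³/GM) = 2π √((8.37495 × 10^29) / (2.1844 × 10^21)) = 2π × 19580.6 s
T = 123028 s ≈ 1.424 days

Final answer: 1.424 days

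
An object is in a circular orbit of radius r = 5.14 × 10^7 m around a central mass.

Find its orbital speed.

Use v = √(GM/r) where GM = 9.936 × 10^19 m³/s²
r = 5.14 × 10^7 m
GM = 9.936 × 10^19 m³/s²
GM/r = (9.936 × 10^19) / (5.14 × 10^7) = 1.93307 × 10^12 m²/s²
v = √(GM/r) = 1.39035 × 10^6 m/s ≈ 1390 km/s

Final answer: 1390 km/s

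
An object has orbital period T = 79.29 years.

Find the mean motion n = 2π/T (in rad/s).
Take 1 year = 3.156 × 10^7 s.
T = 79.29 years = 2.50239 × 10^9 s
n = 2π / (2.50239 × 10^9 s) = 2.51087 × 10^-9 rad/s ≈ 2.511 × 10^-9 rad/s

Final answer: n = 2.511 × 10^-9 rad/s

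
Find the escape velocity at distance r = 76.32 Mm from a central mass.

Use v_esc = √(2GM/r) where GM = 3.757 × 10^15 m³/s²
r = 76.32 Mm = 7.632 × 10^7 m
GM = 3.757 × 10^15 m³/s²
2GM/r = 2 × (3.757 × 10^15) / (7.632 × 10^7) = 9.84539 × 10^7 m²/s²
v_esc = √(2GM/r) = 9922.39 m/s ≈ 9.922 km/s

Final answer: 9.922 km/s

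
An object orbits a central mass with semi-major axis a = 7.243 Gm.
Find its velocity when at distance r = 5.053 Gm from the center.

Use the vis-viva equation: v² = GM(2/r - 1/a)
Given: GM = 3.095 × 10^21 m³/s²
a = 7.243 Gm = 7.243 × 10^9 m
r = 5.053 Gm = 5.053 × 10^9 m
GM = 3.095 × 10^21 m³/s²
2/r − 1/a = 3.95804 × 10^-10 − 1.38064 × 10^-10 = 2.5774 × 10^-10 m⁻¹
v² = GM (2/r − 1/a) = 7.97706 × 10^11 m²/s²
v = 893144 m/s ≈ 893.1 km/s

Final answer: 893.1 km/s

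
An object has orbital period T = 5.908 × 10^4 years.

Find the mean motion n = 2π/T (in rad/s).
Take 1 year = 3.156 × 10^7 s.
T = 5.908 × 10^4 years = 1.86456 × 10^12 s
n = 2π / (1.86456 × 10^12 s) = 3.36979 × 10^-12 rad/s ≈ 3.37 × 10^-12 rad/s

Final answer: n = 3.37 × 10^-12 rad/s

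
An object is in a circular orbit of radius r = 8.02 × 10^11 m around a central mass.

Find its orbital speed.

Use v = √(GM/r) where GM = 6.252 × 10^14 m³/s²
r = 8.02 × 10^11 m
GM = 6.252 × 10^14 m³/s²
GM/r = (6.252 × 10^14) / (8.02 × 10^11) = 779.551 m²/s²
v = √(GM/r) = 27.9204 m/s ≈ 27.92 m/s

Final answer: 27.92 m/s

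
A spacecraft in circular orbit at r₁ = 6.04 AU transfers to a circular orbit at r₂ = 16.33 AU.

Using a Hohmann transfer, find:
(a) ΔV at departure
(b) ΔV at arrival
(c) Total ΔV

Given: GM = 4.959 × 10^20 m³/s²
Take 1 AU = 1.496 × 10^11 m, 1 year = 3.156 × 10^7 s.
r₁ = 6.04 AU = 9.03584 × 10^11 m
r₂ = 16.33 AU = 2.44297 × 10^12 m
GM = 4.959 × 10^20 m³/s²
Transfer ellipse: a_t = (r₁ + r₂)/2 = 1.67328 × 10^12 m
Circular speed at r₁: v₁ = √(GM/r₁) = 23426.8 m/s
Transfer speed at r₁ (periapsis): v₁ₜ = √(GM(2/r₁ − 1/a_t)) = 28306.6 m/s
(a) ΔV₁ = v₁ₜ − v₁ = 4879.82 m/s ≈ 1.029 AU/year
Circular speed at r₂: v₂ = √(GM/r₂) = 14247.5 m/s
Transfer speed at r₂ (apoapsis): v₂ₜ = √(GM(2/r₂ − 1/a_t)) = 10469.8 m/s
(b) ΔV₂ = v₂ − v₂ₜ = 3777.68 m/s ≈ 0.7969 AU/year
(c) ΔV_total = ΔV₁ + ΔV₂ = 8657.5 m/s ≈ 1.826 AU/year

Final answer:
(a) ΔV₁ = 1.029 AU/year
(b) ΔV₂ = 0.7969 AU/year
(c) ΔV_total = 1.826 AU/year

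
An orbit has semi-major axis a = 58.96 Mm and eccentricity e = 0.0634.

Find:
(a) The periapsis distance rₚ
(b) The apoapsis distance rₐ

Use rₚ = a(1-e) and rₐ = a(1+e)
a = 58.96 Mm = 5.896 × 10^7 m
e = 0.0634:  1 − e = 0.9366,  1 + e = 1.0634
(a) rₚ = a(1 − e) = 5.896 × 10^7 m × 0.9366 = 5.52219 × 10^7 m ≈ 55.22 Mm
(b) rₐ = a(1 + e) = 5.896 × 10^7 m × 1.0634 = 6.26981 × 10^7 m ≈ 62.7 Mm

Final answer:
(a) rₚ = 55.22 Mm
(b) rₐ = 62.7 Mm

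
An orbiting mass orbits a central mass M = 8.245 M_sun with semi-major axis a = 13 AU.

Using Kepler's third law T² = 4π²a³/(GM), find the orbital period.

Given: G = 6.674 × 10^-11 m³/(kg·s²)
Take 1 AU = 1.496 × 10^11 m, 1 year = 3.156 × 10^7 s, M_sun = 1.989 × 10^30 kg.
M = 8.245 M_sun = 1.63993 × 10^31 kg
GM = G × M = 6.674 × 10^-11 × 1.63993 × 10^31 = 1.09449 × 10^21 m³/s²
a = 13 AU = 1.9448 × 10^12 m
a³ = 7.35571 × 10^36 m³
T = 2π √(a³/GM) = 2π √((7.35571 × 10^36) / (1.09449 × 10^21)) = 2π × 8.19798 × 10^7 s
T = 5.15094 × 10^8 s ≈ 16.32 years

Final answer: 16.32 years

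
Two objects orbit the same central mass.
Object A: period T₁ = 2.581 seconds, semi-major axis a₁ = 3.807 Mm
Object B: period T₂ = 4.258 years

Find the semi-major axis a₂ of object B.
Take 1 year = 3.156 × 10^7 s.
T₁ = 2.581 seconds
T₂ = 4.258 years = 1.34382 × 10^8 s
a₁ = 3.807 Mm = 3.807 × 10^6 m
Kepler's third law: (T₂/T₁)² = (a₂/a₁)³  ⇒  a₂ = a₁ (T₂/T₁)^(2/3)
T₂/T₁ = 5.20661 × 10^7
(T₂/T₁)^(2/3) = 139434
a₂ = 3.807 × 10^6 m × 139434 = 5.30827 × 10^11 m ≈ 530.8 Gm

Final answer: a₂ = 530.8 Gm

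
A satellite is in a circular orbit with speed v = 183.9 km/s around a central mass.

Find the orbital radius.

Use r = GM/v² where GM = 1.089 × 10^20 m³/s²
v = 183.9 km/s = 183900 m/s
GM = 1.089 × 10^20 m³/s²
v² = 3.38192 × 10^10 m²/s²
r = GM/v² = (1.089 × 10^20) / (3.38192 × 10^10) = 3.22006 × 10^9 m ≈ 3.22 × 10^9 m

Final answer: 3.22 × 10^9 m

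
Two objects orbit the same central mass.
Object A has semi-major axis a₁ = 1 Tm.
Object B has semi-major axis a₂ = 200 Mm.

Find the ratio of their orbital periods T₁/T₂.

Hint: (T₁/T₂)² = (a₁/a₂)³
a₁ = 1 Tm = 1 × 10^12 m
a₂ = 200 Mm = 2 × 10^8 m
a₁/a₂ = 5000
T₁/T₂ = (a₁/a₂)^(3/2) = (5000)^1.5 = 353553

Final answer: T₁/T₂ = 3.536 × 10^5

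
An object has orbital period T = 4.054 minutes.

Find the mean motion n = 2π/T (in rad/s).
T = 4.054 minutes = 243.24 s
n = 2π / 243.24 s = 0.0258312 rad/s ≈ 0.02583 rad/s

Final answer: n = 0.02583 rad/s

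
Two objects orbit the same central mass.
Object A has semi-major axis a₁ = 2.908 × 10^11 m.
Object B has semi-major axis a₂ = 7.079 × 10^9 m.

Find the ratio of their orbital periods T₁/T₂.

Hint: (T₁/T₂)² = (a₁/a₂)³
a₁ = 2.908 × 10^11 m
a₂ = 7.079 × 10^9 m
a₁/a₂ = 41.0792
T₁/T₂ = (a₁/a₂)^(3/2) = (41.0792)^1.5 = 263.29

Final answer: T₁/T₂ = 263.3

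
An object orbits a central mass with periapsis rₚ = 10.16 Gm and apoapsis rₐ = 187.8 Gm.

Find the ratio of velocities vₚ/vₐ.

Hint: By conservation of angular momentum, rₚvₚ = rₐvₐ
rₚ = 10.16 Gm = 1.016 × 10^10 m
rₐ = 187.8 Gm = 1.878 × 10^11 m
rₚvₚ = rₐvₐ  ⇒  vₚ/vₐ = rₐ/rₚ
vₚ/vₐ = (1.878 × 10^11) / (1.016 × 10^10) = 18.4843

Final answer: vₚ/vₐ = 18.48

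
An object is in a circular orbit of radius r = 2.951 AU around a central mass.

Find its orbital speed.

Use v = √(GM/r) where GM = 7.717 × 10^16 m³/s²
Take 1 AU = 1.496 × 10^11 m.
r = 2.951 AU = 4.4147 × 10^11 m
GM = 7.717 × 10^16 m³/s²
GM/r = (7.717 × 10^16) / (4.4147 × 10^11) = 174803 m²/s²
v = √(GM/r) = 418.094 m/s ≈ 418.1 m/s

Final answer: 418.1 m/s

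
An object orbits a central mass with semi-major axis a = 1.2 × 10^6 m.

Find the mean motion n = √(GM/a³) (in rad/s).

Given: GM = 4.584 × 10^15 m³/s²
a = 1.2 × 10^6 m
GM = 4.584 × 10^15 m³/s²
a³ = 1.728 × 10^18 m³
GM/a³ = (4.584 × 10^15) / (1.728 × 10^18) = 0.00265278 s⁻²
n = √(GM/a³) = 0.0515051 rad/s ≈ 0.05151 rad/s

Final answer: n = 0.05151 rad/s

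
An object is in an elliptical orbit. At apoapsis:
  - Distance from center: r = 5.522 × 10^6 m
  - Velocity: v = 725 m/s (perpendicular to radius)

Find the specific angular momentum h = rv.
r = 5.522 × 10^6 m
v = 725 m/s
h = rv = 5.522 × 10^6 × 725 = 4.00345 × 10^9 m²/s ≈ 4.003 × 10^9 m²/s

Final answer: h = 4.003 × 10^9 m²/s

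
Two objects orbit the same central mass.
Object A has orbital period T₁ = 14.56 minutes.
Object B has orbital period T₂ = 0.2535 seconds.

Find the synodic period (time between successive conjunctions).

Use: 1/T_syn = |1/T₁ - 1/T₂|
T₁ = 14.56 minutes = 873.6 s
T₂ = 0.2535 seconds
1/T₁ = 0.00114469 s⁻¹
1/T₂ = 3.94477 s⁻¹
|1/T₁ − 1/T₂| = 3.94363 s⁻¹
T_syn = 1 / |1/T₁ − 1/T₂| = 0.253574 s ≈ 0.2536 seconds

Final answer: T_syn = 0.2536 seconds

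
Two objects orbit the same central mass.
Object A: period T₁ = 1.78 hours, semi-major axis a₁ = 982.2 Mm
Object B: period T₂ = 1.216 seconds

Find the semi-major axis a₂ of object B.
T₁ = 1.78 hours = 6408 s
T₂ = 1.216 seconds
a₁ = 982.2 Mm = 9.822 × 10^8 m
Kepler's third law: (T₂/T₁)² = (a₂/a₁)³  ⇒  a₂ = a₁ (T₂/T₁)^(2/3)
T₂/T₁ = 0.000189763
(T₂/T₁)^(2/3) = 0.00330223
a₂ = 9.822 × 10^8 m × 0.00330223 = 3.24345 × 10^6 m ≈ 3.243 Mm

Final answer: a₂ = 3.243 Mm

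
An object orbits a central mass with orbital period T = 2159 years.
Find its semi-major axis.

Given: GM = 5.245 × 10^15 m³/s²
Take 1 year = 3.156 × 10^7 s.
T = 2159 years = 6.8138 × 10^10 s
GM = 5.245 × 10^15 m³/s²
Kepler's third law: a³ = GM T² / (4π²)
T² = 4.64279 × 10^21 s²
a³ = (5.245 × 10^15) × (4.64279 × 10^21) / (4π²) = 6.16829 × 10^35 m³
a = (a³)^(1/3) = 8.51246 × 10^11 m ≈ 851.2 Gm

Final answer: 851.2 Gm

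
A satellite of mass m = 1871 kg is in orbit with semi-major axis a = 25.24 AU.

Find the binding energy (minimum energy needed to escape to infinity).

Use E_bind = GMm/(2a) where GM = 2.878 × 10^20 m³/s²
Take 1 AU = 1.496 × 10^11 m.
a = 25.24 AU = 3.7759 × 10^12 m
GM = 2.878 × 10^20 m³/s²
m = 1871 kg
GMm = 2.878 × 10^20 × 1871 = 5.38474 × 10^23 m³·kg/s²
2a = 7.55181 × 10^12 m
E_bind = GMm/(2a) = 7.1304 × 10^10 J ≈ 71.3 GJ

Final answer: 71.3 GJ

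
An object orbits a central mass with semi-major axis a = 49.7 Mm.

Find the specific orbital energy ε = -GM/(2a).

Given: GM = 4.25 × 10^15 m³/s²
a = 49.7 Mm = 4.97 × 10^7 m
GM = 4.25 × 10^15 m³/s²
2a = 9.94 × 10^7 m
ε = −GM/(2a) = -4.27565 × 10^7 J/kg ≈ -42.76 MJ/kg

Final answer: -42.76 MJ/kg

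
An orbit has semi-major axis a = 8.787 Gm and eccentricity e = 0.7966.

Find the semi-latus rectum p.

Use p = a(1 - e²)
a = 8.787 Gm = 8.787 × 10^9 m
e = 0.7966,  e² = 0.634572,  1 − e² = 0.365428
p = a(1 − e²) = 8.787 × 10^9 m × 0.365428 = 3.21102 × 10^9 m ≈ 3.211 Gm

Final answer: p = 3.211 Gm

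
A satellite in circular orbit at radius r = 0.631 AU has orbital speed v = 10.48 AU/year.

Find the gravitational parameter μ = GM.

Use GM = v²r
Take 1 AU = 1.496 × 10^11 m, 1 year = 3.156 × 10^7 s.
r = 0.631 AU = 9.43976 × 10^10 m
v = 10.48 AU/year = 49677.1 m/s
v² = 2.46781 × 10^9 m²/s²
GM = v²r = 2.46781 × 10^9 × 9.43976 × 10^10 = 2.32955 × 10^20 m³/s²
GM ≈ 2.33 × 10^20 m³/s²

Final answer: GM = 2.33 × 10^20 m³/s²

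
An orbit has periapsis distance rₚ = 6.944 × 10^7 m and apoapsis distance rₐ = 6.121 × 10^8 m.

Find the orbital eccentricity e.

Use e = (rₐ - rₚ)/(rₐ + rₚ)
rₚ = 6.944 × 10^7 m
rₐ = 6.121 × 10^8 m
rₐ − rₚ = 5.4266 × 10^8 m
rₐ + rₚ = 6.8154 × 10^8 m
e = (rₐ − rₚ)/(rₐ + rₚ) = 0.796226

Final answer: e = 0.7962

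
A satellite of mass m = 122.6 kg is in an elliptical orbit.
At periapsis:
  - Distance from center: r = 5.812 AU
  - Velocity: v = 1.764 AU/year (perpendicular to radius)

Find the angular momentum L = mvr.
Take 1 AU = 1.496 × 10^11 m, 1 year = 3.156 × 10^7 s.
r = 5.812 AU = 8.69475 × 10^11 m
v = 1.764 AU/year = 8361.67 m/s
vr = 8361.67 × 8.69475 × 10^11 = 7.27027 × 10^15 m²/s
L = m × vr = 122.6 × 7.27027 × 10^15 = 8.91335 × 10^17 kg·m²/s ≈ 8.913 × 10^17 kg·m²/s

Final answer: L = 8.913 × 10^17 kg·m²/s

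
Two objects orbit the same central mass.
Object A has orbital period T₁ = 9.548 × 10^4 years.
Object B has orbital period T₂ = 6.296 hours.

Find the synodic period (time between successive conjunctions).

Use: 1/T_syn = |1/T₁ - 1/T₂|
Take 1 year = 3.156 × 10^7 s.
T₁ = 9.548 × 10^4 years = 3.01335 × 10^12 s
T₂ = 6.296 hours = 22665.6 s
1/T₁ = 3.31857 × 10^-13 s⁻¹
1/T₂ = 4.41197 × 10^-5 s⁻¹
|1/T₁ − 1/T₂| = 4.41197 × 10^-5 s⁻¹
T_syn = 1 / |1/T₁ − 1/T₂| = 22665.6 s ≈ 6.296 hours

Final answer: T_syn = 6.296 hours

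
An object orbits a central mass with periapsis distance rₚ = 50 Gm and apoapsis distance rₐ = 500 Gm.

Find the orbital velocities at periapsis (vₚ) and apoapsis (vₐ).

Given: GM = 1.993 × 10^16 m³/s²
rₚ = 50 Gm = 5 × 10^10 m
rₐ = 500 Gm = 5 × 10^11 m
GM = 1.993 × 10^16 m³/s²
a = (rₚ + rₐ)/2 = 2.75 × 10^11 m
Vis-viva: v² = GM (2/r − 1/a)
vₚ² = 1.993 × 10^16 × (4 × 10^-11 − 3.63636 × 10^-12) = 724727 m²/s²
vₚ = 851.309 m/s ≈ 851.3 m/s
vₐ² = 1.993 × 10^16 × (4 × 10^-12 − 3.63636 × 10^-12) = 7247.27 m²/s²
vₐ = 85.1309 m/s ≈ 85.13 m/s

Final answer: vₚ = 851.3 m/s, vₐ = 85.13 m/s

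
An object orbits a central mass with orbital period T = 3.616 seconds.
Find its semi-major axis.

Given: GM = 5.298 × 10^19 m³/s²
T = 3.616 seconds
GM = 5.298 × 10^19 m³/s²
Kepler's third law: a³ = GM T² / (4π²)
T² = 13.0755 s²
a³ = (5.298 × 10^19) × 13.0755 / (4π²) = 1.75472 × 10^19 m³
a = (a³)^(1/3) = 2.59858 × 10^6 m ≈ 2.599 Mm

Final answer: 2.599 Mm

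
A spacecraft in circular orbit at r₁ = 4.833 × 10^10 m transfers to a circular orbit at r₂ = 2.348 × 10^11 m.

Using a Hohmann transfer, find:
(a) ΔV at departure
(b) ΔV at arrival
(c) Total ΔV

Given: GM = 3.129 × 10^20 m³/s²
r₁ = 4.833 × 10^10 m
r₂ = 2.348 × 10^11 m
GM = 3.129 × 10^20 m³/s²
Transfer ellipse: a_t = (r₁ + r₂)/2 = 1.41565 × 10^11 m
Circular speed at r₁: v₁ = √(GM/r₁) = 80462.7 m/s
Transfer speed at r₁ (periapsis): v₁ₜ = √(GM(2/r₁ − 1/a_t)) = 103625 m/s
(a) ΔV₁ = v₁ₜ − v₁ = 23162.6 m/s ≈ 23.16 km/s
Circular speed at r₂: v₂ = √(GM/r₂) = 36505.1 m/s
Transfer speed at r₂ (apoapsis): v₂ₜ = √(GM(2/r₂ − 1/a_t)) = 21329.7 m/s
(b) ΔV₂ = v₂ − v₂ₜ = 15175.4 m/s ≈ 15.18 km/s
(c) ΔV_total = ΔV₁ + ΔV₂ = 38338 m/s ≈ 38.34 km/s

Final answer:
(a) ΔV₁ = 23.16 km/s
(b) ΔV₂ = 15.18 km/s
(c) ΔV_total = 38.34 km/s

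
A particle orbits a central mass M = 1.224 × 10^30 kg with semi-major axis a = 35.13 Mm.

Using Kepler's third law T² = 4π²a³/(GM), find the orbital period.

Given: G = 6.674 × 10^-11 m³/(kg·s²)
M = 1.224 × 10^30 kg
GM = G × M = 6.674 × 10^-11 × 1.224 × 10^30 = 8.16898 × 10^19 m³/s²
a = 35.13 Mm = 3.513 × 10^7 m
a³ = 4.33545 × 10^22 m³
T = 2π √(a³/GM) = 2π √((4.33545 × 10^22) / (8.16898 × 10^19)) = 2π × 23.0374 s
T = 144.748 s ≈ 2.412 minutes

Final answer: 2.412 minutes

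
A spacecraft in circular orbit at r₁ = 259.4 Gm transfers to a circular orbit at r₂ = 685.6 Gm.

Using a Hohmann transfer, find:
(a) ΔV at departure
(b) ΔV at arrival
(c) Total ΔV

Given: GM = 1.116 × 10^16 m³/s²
r₁ = 259.4 Gm = 2.594 × 10^11 m
r₂ = 685.6 Gm = 6.856 × 10^11 m
GM = 1.116 × 10^16 m³/s²
Transfer ellipse: a_t = (r₁ + r₂)/2 = 4.725 × 10^11 m
Circular speed at r₁: v₁ = √(GM/r₁) = 207.418 m/s
Transfer speed at r₁ (periapsis): v₁ₜ = √(GM(2/r₁ − 1/a_t)) = 249.851 m/s
(a) ΔV₁ = v₁ₜ − v₁ = 42.433 m/s ≈ 42.43 m/s
Circular speed at r₂: v₂ = √(GM/r₂) = 127.584 m/s
Transfer speed at r₂ (apoapsis): v₂ₜ = √(GM(2/r₂ − 1/a_t)) = 94.5324 m/s
(b) ΔV₂ = v₂ − v₂ₜ = 33.0517 m/s ≈ 33.05 m/s
(c) ΔV_total = ΔV₁ + ΔV₂ = 75.4847 m/s ≈ 75.48 m/s

Final answer:
(a) ΔV₁ = 42.43 m/s
(b) ΔV₂ = 33.05 m/s
(c) ΔV_total = 75.48 m/s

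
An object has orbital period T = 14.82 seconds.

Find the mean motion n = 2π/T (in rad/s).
T = 14.82 seconds
n = 2π / 14.82 s = 0.423967 rad/s ≈ 0.424 rad/s

Final answer: n = 0.424 rad/s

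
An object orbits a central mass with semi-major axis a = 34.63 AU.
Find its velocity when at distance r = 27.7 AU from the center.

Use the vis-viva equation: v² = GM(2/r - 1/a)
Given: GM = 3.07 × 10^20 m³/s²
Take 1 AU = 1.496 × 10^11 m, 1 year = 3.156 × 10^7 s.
a = 34.63 AU = 5.18065 × 10^12 m
r = 27.7 AU = 4.14392 × 10^12 m
GM = 3.07 × 10^20 m³/s²
2/r − 1/a = 4.82635 × 10^-13 − 1.93026 × 10^-13 = 2.89609 × 10^-13 m⁻¹
v² = GM (2/r − 1/a) = 8.89099 × 10^7 m²/s²
v = 9429.2 m/s ≈ 1.989 AU/year

Final answer: 1.989 AU/year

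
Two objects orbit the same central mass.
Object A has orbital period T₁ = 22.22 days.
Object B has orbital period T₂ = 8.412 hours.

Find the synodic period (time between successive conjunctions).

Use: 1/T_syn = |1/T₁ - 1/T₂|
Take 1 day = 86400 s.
T₁ = 22.22 days = 1.91981 × 10^6 s
T₂ = 8.412 hours = 30283.2 s
1/T₁ = 5.20885 × 10^-7 s⁻¹
1/T₂ = 3.30216 × 10^-5 s⁻¹
|1/T₁ − 1/T₂| = 3.25007 × 10^-5 s⁻¹
T_syn = 1 / |1/T₁ − 1/T₂| = 30768.5 s ≈ 8.547 hours

Final answer: T_syn = 8.547 hours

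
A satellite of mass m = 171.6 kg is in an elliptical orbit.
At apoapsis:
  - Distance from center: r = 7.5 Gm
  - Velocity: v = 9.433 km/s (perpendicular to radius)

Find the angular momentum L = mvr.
r = 7.5 Gm = 7.5 × 10^9 m
v = 9.433 km/s = 9433 m/s
vr = 9433 × 7.5 × 10^9 = 7.07475 × 10^13 m²/s
L = m × vr = 171.6 × 7.07475 × 10^13 = 1.21403 × 10^16 kg·m²/s ≈ 1.214 × 10^16 kg·m²/s

Final answer: L = 1.214 × 10^16 kg·m²/s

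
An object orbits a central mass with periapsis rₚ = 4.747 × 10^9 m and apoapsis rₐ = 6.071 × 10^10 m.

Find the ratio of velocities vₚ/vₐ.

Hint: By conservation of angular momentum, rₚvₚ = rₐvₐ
rₚ = 4.747 × 10^9 m
rₐ = 6.071 × 10^10 m
rₚvₚ = rₐvₐ  ⇒  vₚ/vₐ = rₐ/rₚ
vₚ/vₐ = (6.071 × 10^10) / (4.747 × 10^9) = 12.7891

Final answer: vₚ/vₐ = 12.79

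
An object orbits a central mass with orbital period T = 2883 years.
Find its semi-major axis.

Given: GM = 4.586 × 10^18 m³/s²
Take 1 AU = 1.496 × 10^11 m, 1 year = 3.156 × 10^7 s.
T = 2883 years = 9.09875 × 10^10 s
GM = 4.586 × 10^18 m³/s²
Kepler's third law: a³ = GM T² / (4π²)
T² = 8.27872 × 10^21 s²
a³ = (4.586 × 10^18) × (8.27872 × 10^21) / (4π²) = 9.61696 × 10^38 m³
a = (a³)^(1/3) = 9.87065 × 10^12 m ≈ 65.98 AU

Final answer: 65.98 AU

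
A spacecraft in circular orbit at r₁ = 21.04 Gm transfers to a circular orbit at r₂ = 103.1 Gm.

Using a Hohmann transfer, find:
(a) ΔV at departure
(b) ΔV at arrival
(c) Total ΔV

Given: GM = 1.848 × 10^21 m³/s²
r₁ = 21.04 Gm = 2.104 × 10^10 m
r₂ = 103.1 Gm = 1.031 × 10^11 m
GM = 1.848 × 10^21 m³/s²
Transfer ellipse: a_t = (r₁ + r₂)/2 = 6.207 × 10^10 m
Circular speed at r₁: v₁ = √(GM/r₁) = 296366 m/s
Transfer speed at r₁ (periapsis): v₁ₜ = √(GM(2/r₁ − 1/a_t)) = 381959 m/s
(a) ΔV₁ = v₁ₜ − v₁ = 85593 m/s ≈ 85.59 km/s
Circular speed at r₂: v₂ = √(GM/r₂) = 133882 m/s
Transfer speed at r₂ (apoapsis): v₂ₜ = √(GM(2/r₂ − 1/a_t)) = 77947.8 m/s
(b) ΔV₂ = v₂ − v₂ₜ = 55934.1 m/s ≈ 55.93 km/s
(c) ΔV_total = ΔV₁ + ΔV₂ = 141527 m/s ≈ 141.5 km/s

Final answer:
(a) ΔV₁ = 85.59 km/s
(b) ΔV₂ = 55.93 km/s
(c) ΔV_total = 141.5 km/s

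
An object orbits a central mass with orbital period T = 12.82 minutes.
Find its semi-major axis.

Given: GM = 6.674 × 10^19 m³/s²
T = 12.82 minutes = 769.2 s
GM = 6.674 × 10^19 m³/s²
Kepler's third law: a³ = GM T² / (4π²)
T² = 591669 s²
a³ = (6.674 × 10^19) × 591669 / (4π²) = 1.00024 × 10^24 m³
a = (a³)^(1/3) = 1.00008 × 10^8 m ≈ 100 Mm

Final answer: 100 Mm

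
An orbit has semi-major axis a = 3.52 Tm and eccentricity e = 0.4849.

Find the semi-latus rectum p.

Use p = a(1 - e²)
a = 3.52 Tm = 3.52 × 10^12 m
e = 0.4849,  e² = 0.235128,  1 − e² = 0.764872
p = a(1 − e²) = 3.52 × 10^12 m × 0.764872 = 2.69235 × 10^12 m ≈ 2.692 Tm

Final answer: p = 2.692 Tm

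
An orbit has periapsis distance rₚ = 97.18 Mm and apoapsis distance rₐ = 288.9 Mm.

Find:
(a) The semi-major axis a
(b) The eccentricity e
rₚ = 97.18 Mm = 9.718 × 10^7 m
rₐ = 288.9 Mm = 2.889 × 10^8 m
(a) a = (rₚ + rₐ)/2 = 1.9304 × 10^8 m ≈ 193 Mm
(b) e = (rₐ − rₚ)/(rₐ + rₚ) = (1.9172 × 10^8) / (3.8608 × 10^8) = 0.496581

Final answer:
(a) a = 193 Mm
(b) e = 0.4966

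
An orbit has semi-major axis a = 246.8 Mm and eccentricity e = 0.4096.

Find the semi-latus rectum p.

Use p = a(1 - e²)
a = 246.8 Mm = 2.468 × 10^8 m
e = 0.4096,  e² = 0.167772,  1 − e² = 0.832228
p = a(1 − e²) = 2.468 × 10^8 m × 0.832228 = 2.05394 × 10^8 m ≈ 205.4 Mm

Final answer: p = 205.4 Mm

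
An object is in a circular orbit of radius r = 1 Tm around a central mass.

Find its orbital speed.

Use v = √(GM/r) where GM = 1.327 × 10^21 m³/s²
r = 1 Tm = 1 × 10^12 m
GM = 1.327 × 10^21 m³/s²
GM/r = (1.327 × 10^21) / (1 × 10^12) = 1.327 × 10^9 m²/s²
v = √(GM/r) = 36428 m/s ≈ 36.43 km/s

Final answer: 36.43 km/s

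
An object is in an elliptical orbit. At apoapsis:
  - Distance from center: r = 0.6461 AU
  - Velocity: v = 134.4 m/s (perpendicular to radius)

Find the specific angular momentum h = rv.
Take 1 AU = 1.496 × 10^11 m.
r = 0.6461 AU = 9.66566 × 10^10 m
v = 134.4 m/s
h = rv = 9.66566 × 10^10 × 134.4 = 1.29906 × 10^13 m²/s ≈ 1.299 × 10^13 m²/s

Final answer: h = 1.299 × 10^13 m²/s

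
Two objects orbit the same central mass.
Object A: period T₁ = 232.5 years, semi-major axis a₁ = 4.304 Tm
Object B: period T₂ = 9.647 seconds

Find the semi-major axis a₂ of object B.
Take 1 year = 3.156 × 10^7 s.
T₁ = 232.5 years = 7.3377 × 10^9 s
T₂ = 9.647 seconds
a₁ = 4.304 Tm = 4.304 × 10^12 m
Kepler's third law: (T₂/T₁)² = (a₂/a₁)³  ⇒  a₂ = a₁ (T₂/T₁)^(2/3)
T₂/T₁ = 1.31472 × 10^-9
(T₂/T₁)^(2/3) = 1.20011 × 10^-6
a₂ = 4.304 × 10^12 m × 1.20011 × 10^-6 = 5.16528 × 10^6 m ≈ 5.165 Mm

Final answer: a₂ = 5.165 Mm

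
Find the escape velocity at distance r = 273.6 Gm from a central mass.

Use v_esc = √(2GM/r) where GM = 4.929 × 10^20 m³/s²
r = 273.6 Gm = 2.736 × 10^11 m
GM = 4.929 × 10^20 m³/s²
2GM/r = 2 × (4.929 × 10^20) / (2.736 × 10^11) = 3.60307 × 10^9 m²/s²
v_esc = √(2GM/r) = 60025.6 m/s ≈ 60.03 km/s

Final answer: 60.03 km/s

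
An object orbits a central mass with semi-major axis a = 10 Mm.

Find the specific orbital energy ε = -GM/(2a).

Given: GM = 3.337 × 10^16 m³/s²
a = 10 Mm = 1 × 10^7 m
GM = 3.337 × 10^16 m³/s²
2a = 2 × 10^7 m
ε = −GM/(2a) = -1.6685 × 10^9 J/kg ≈ -1.669 GJ/kg

Final answer: -1.669 GJ/kg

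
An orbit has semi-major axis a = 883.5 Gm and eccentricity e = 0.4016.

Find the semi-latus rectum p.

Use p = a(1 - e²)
a = 883.5 Gm = 8.835 × 10^11 m
e = 0.4016,  e² = 0.161283,  1 − e² = 0.838717
p = a(1 − e²) = 8.835 × 10^11 m × 0.838717 = 7.41007 × 10^11 m ≈ 741 Gm

Final answer: p = 741 Gm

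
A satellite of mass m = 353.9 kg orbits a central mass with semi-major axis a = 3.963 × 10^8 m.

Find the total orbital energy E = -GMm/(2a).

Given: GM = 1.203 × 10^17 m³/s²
a = 3.963 × 10^8 m
GM = 1.203 × 10^17 m³/s²
2a = 7.926 × 10^8 m
GMm = 1.203 × 10^17 × 353.9 = 4.25742 × 10^19 m³·kg/s²
E = −GMm/(2a) = -5.37146 × 10^10 J ≈ -53.71 GJ

Final answer: -53.71 GJ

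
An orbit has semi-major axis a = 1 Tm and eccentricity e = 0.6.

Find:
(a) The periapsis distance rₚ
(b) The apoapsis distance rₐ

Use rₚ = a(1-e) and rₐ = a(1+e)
a = 1 Tm = 1 × 10^12 m
e = 0.6:  1 − e = 0.4,  1 + e = 1.6
(a) rₚ = a(1 − e) = 1 × 10^12 m × 0.4 = 4 × 10^11 m ≈ 400 Gm
(b) rₐ = a(1 + e) = 1 × 10^12 m × 1.6 = 1.6 × 10^12 m ≈ 1.6 Tm

Final answer:
(a) rₚ = 400 Gm
(b) rₐ = 1.6 Tm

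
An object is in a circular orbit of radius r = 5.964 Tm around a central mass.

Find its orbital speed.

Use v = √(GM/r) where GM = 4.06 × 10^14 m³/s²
r = 5.964 Tm = 5.964 × 10^12 m
GM = 4.06 × 10^14 m³/s²
GM/r = (4.06 × 10^14) / (5.964 × 10^12) = 68.0751 m²/s²
v = √(GM/r) = 8.25076 m/s ≈ 8.251 m/s

Final answer: 8.251 m/s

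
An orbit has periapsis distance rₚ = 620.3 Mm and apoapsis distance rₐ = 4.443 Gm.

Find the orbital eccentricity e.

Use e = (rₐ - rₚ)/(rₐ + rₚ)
rₚ = 620.3 Mm = 6.203 × 10^8 m
rₐ = 4.443 Gm = 4.443 × 10^9 m
rₐ − rₚ = 3.8227 × 10^9 m
rₐ + rₚ = 5.0633 × 10^9 m
e = (rₐ − rₚ)/(rₐ + rₚ) = 0.754982

Final answer: e = 0.755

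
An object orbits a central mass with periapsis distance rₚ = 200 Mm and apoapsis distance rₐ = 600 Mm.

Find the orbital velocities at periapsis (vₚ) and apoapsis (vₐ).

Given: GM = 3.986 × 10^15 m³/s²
rₚ = 200 Mm = 2 × 10^8 m
rₐ = 600 Mm = 6 × 10^8 m
GM = 3.986 × 10^15 m³/s²
a = (rₚ + rₐ)/2 = 4 × 10^8 m
Vis-viva: v² = GM (2/r − 1/a)
vₚ² = 3.986 × 10^15 × (1 × 10^-8 − 2.5 × 10^-9) = 2.9895 × 10^7 m²/s²
vₚ = 5467.63 m/s ≈ 5.468 km/s
vₐ² = 3.986 × 10^15 × (3.33333 × 10^-9 − 2.5 × 10^-9) = 3.32167 × 10^6 m²/s²
vₐ = 1822.54 m/s ≈ 1.823 km/s

Final answer: vₚ = 5.468 km/s, vₐ = 1.823 km/s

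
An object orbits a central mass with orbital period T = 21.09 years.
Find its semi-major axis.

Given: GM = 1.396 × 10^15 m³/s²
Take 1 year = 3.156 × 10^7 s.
T = 21.09 years = 6.656 × 10^8 s
GM = 1.396 × 10^15 m³/s²
Kepler's third law: a³ = GM T² / (4π²)
T² = 4.43024 × 10^17 s²
a³ = (1.396 × 10^15) × (4.43024 × 10^17) / (4π²) = 1.56658 × 10^31 m³
a = (a³)^(1/3) = 2.50217 × 10^10 m ≈ 25.02 Gm

Final answer: 25.02 Gm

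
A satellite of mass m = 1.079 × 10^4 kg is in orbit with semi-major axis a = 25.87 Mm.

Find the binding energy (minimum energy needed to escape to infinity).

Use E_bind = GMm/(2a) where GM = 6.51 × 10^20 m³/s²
a = 25.87 Mm = 2.587 × 10^7 m
GM = 6.51 × 10^20 m³/s²
m = 1.079 × 10^4 kg
GMm = 6.51 × 10^20 × 10790 = 7.02429 × 10^24 m³·kg/s²
2a = 5.174 × 10^7 m
E_bind = GMm/(2a) = 1.35761 × 10^17 J ≈ 135.8 PJ

Final answer: 135.8 PJ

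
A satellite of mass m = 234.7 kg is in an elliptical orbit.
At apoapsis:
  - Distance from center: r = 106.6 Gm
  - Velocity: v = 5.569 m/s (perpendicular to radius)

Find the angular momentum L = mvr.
r = 106.6 Gm = 1.066 × 10^11 m
v = 5.569 m/s
vr = 5.569 × 1.066 × 10^11 = 5.93655 × 10^11 m²/s
L = m × vr = 234.7 × 5.93655 × 10^11 = 1.39331 × 10^14 kg·m²/s ≈ 1.393 × 10^14 kg·m²/s

Final answer: L = 1.393 × 10^14 kg·m²/s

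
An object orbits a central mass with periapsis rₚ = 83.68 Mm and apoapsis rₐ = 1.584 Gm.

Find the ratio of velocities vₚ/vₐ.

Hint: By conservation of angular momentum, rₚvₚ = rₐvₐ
rₚ = 83.68 Mm = 8.368 × 10^7 m
rₐ = 1.584 Gm = 1.584 × 10^9 m
rₚvₚ = rₐvₐ  ⇒  vₚ/vₐ = rₐ/rₚ
vₚ/vₐ = (1.584 × 10^9) / (8.368 × 10^7) = 18.9293

Final answer: vₚ/vₐ = 18.93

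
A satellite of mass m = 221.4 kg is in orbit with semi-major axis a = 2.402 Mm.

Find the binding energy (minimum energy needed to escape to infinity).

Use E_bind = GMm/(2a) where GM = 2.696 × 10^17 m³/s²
a = 2.402 Mm = 2.402 × 10^6 m
GM = 2.696 × 10^17 m³/s²
m = 221.4 kg
GMm = 2.696 × 10^17 × 221.4 = 5.96894 × 10^19 m³·kg/s²
2a = 4.804 × 10^6 m
E_bind = GMm/(2a) = 1.24249 × 10^13 J ≈ 12.42 TJ

Final answer: 12.42 TJ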